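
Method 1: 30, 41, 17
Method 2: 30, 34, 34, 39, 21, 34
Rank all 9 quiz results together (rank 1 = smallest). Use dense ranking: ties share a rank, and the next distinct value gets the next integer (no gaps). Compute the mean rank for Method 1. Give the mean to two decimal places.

Sorted (ascending): 17, 21, 30, 30, 34, 34, 34, 39, 41
The 2 values of 30 share dense rank 3.
The 3 values of 34 share dense rank 4.
Remaining distinct values take the next consecutive integers.
Method 1 values → pooled ranks: 30→3, 41→6, 17→1
Mean rank = (3 + 6 + 1) / 3 = 3.33

3.33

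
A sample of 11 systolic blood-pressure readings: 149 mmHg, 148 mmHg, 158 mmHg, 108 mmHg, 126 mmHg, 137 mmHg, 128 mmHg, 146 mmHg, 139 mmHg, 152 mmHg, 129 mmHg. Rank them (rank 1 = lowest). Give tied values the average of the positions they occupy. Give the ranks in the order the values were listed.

Sorted (ascending): 108, 126, 128, 129, 137, 139, 146, 148, 149, 152, 158
No ties — each value takes its position as its rank.

9, 8, 11, 1, 2, 5, 3, 7, 6, 10, 4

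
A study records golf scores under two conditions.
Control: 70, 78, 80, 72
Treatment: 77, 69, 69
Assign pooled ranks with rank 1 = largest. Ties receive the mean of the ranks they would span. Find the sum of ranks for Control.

12

Sorted (descending): 80, 78, 77, 72, 70, 69, 69
The 2 values of 69 occupy positions 6–7 → average rank (6+7)/2 = 6.5.
Control values → pooled ranks: 70→5, 78→2, 80→1, 72→4
Rank sum = 5 + 2 + 1 + 4 = 12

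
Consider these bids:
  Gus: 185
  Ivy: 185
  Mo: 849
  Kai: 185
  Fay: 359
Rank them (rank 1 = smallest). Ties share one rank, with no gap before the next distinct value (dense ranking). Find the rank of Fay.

Sorted (ascending): 185, 185, 185, 359, 849
The 3 values of 185 share dense rank 1.
Remaining distinct values take the next consecutive integers.
Fay has value 359 → rank 2.

2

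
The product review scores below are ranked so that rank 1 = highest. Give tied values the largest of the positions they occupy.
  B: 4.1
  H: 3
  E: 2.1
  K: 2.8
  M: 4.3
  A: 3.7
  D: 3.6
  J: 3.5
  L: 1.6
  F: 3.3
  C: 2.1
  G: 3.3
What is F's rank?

Sorted (descending): 4.3, 4.1, 3.7, 3.6, 3.5, 3.3, 3.3, 3, 2.8, 2.1, 2.1, 1.6
The 2 values of 3.3 occupy positions 6–7 → each gets rank 7.
The 2 values of 2.1 occupy positions 10–11 → each gets rank 11.
F has value 3.3 → rank 7.

7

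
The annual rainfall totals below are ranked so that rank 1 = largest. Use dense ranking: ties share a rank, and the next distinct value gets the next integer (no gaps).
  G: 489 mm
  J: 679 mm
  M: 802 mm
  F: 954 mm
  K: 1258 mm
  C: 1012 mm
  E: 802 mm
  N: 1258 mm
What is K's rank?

Sorted (descending): 1258, 1258, 1012, 954, 802, 802, 679, 489
The 2 values of 1258 share dense rank 1.
The 2 values of 802 share dense rank 4.
Remaining distinct values take the next consecutive integers.
K has value 1258 mm → rank 1.

1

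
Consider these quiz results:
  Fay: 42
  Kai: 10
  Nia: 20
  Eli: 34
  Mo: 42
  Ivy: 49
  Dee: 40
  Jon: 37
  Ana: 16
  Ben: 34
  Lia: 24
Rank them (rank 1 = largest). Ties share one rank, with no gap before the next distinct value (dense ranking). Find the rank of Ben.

5

Sorted (descending): 49, 42, 42, 40, 37, 34, 34, 24, 20, 16, 10
The 2 values of 42 share dense rank 2.
The 2 values of 34 share dense rank 5.
Remaining distinct values take the next consecutive integers.
Ben has value 34 → rank 5.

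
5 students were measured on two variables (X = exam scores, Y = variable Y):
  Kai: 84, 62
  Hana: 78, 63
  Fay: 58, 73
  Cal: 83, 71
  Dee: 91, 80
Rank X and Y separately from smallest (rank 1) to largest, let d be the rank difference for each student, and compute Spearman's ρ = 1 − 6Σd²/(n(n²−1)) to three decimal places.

0.100

Ranks of variable 1: 4, 2, 1, 3, 5
Ranks of variable 2: 1, 2, 4, 3, 5
d = r₁ − r₂: 3, 0, -3, 0, 0
d²: 9, 0, 9, 0, 0; Σd² = 18
ρ = 1 − 6·18/(5·24) = 1 − 108/120 = 0.100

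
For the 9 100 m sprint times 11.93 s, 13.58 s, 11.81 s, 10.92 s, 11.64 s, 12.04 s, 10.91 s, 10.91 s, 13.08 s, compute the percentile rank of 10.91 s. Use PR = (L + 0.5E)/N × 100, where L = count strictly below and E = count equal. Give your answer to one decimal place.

N = 9.
Strictly below 10.91: 0. Equal to 10.91: 2.
PR = (0 + 0.5·2)/9 × 100 = 11.1

11.1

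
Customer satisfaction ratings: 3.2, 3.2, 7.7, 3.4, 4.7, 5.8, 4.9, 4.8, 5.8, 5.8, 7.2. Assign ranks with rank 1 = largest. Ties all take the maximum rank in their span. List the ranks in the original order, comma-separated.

Sorted (descending): 7.7, 7.2, 5.8, 5.8, 5.8, 4.9, 4.8, 4.7, 3.4, 3.2, 3.2
The 3 values of 5.8 occupy positions 3–5 → each gets rank 5.
The 2 values of 3.2 occupy positions 10–11 → each gets rank 11.

11, 11, 1, 9, 8, 5, 6, 7, 5, 5, 2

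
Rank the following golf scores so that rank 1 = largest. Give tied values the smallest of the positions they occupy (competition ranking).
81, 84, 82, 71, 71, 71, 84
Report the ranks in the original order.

4, 1, 3, 5, 5, 5, 1

Sorted (descending): 84, 84, 82, 81, 71, 71, 71
The 2 values of 84 occupy positions 1–2 → each gets rank 1.
The 3 values of 71 occupy positions 5–7 → each gets rank 5.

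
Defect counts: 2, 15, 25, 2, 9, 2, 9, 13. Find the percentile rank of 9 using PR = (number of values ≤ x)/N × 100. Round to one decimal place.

62.5

N = 8.
Strictly below 9: 3. Equal to 9: 2.
PR = 5/8 × 100 = 62.5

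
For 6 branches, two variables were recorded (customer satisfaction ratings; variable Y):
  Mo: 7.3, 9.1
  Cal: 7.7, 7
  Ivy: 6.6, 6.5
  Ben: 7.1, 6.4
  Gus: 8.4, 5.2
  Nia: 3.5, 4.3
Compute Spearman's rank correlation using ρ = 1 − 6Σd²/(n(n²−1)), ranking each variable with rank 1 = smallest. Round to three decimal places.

Ranks of variable 1: 4, 5, 2, 3, 6, 1
Ranks of variable 2: 6, 5, 4, 3, 2, 1
d = r₁ − r₂: -2, 0, -2, 0, 4, 0
d²: 4, 0, 4, 0, 16, 0; Σd² = 24
ρ = 1 − 6·24/(6·35) = 1 − 144/210 = 0.314

0.314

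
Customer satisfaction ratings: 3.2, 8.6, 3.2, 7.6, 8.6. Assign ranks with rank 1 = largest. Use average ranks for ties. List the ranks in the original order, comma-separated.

Sorted (descending): 8.6, 8.6, 7.6, 3.2, 3.2
The 2 values of 8.6 occupy positions 1–2 → average rank (1+2)/2 = 1.5.
The 2 values of 3.2 occupy positions 4–5 → average rank (4+5)/2 = 4.5.

4.5, 1.5, 4.5, 3, 1.5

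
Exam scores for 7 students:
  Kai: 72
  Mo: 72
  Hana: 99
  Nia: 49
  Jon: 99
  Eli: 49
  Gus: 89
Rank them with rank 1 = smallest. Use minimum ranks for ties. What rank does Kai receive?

Sorted (ascending): 49, 49, 72, 72, 89, 99, 99
The 2 values of 49 occupy positions 1–2 → each gets rank 1.
The 2 values of 72 occupy positions 3–4 → each gets rank 3.
The 2 values of 99 occupy positions 6–7 → each gets rank 6.
Kai has value 72 → rank 3.

3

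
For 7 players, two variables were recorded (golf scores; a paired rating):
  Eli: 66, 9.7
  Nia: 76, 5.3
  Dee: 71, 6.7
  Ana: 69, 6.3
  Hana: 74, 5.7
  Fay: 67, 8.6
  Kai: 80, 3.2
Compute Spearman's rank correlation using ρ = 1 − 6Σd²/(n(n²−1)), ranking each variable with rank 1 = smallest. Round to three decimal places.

Ranks of variable 1: 1, 6, 4, 3, 5, 2, 7
Ranks of variable 2: 7, 2, 5, 4, 3, 6, 1
d = r₁ − r₂: -6, 4, -1, -1, 2, -4, 6
d²: 36, 16, 1, 1, 4, 16, 36; Σd² = 110
ρ = 1 − 6·110/(7·48) = 1 − 660/336 = -0.964

-0.964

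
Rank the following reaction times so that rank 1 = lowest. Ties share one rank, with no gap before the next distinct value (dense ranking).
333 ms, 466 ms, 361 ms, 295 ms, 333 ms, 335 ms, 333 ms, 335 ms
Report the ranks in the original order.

Sorted (ascending): 295, 333, 333, 333, 335, 335, 361, 466
The 3 values of 333 share dense rank 2.
The 2 values of 335 share dense rank 3.
Remaining distinct values take the next consecutive integers.

2, 5, 4, 1, 2, 3, 2, 3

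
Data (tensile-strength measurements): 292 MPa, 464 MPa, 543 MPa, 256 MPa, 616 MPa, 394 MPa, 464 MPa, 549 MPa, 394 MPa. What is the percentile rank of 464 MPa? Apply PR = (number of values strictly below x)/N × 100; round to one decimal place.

N = 9.
Strictly below 464: 4. Equal to 464: 2.
PR = 4/9 × 100 = 44.4

44.4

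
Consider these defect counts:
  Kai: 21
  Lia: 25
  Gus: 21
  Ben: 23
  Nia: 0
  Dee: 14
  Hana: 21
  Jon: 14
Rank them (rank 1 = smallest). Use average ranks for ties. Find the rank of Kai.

Sorted (ascending): 0, 14, 14, 21, 21, 21, 23, 25
The 2 values of 14 occupy positions 2–3 → average rank (2+3)/2 = 2.5.
The 3 values of 21 occupy positions 4–6 → average rank 5.
Kai has value 21 → rank 5.

5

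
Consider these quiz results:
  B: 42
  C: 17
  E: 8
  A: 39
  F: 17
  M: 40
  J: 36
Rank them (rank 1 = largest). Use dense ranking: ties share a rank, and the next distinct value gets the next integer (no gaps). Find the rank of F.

Sorted (descending): 42, 40, 39, 36, 17, 17, 8
The 2 values of 17 share dense rank 5.
Remaining distinct values take the next consecutive integers.
F has value 17 → rank 5.

5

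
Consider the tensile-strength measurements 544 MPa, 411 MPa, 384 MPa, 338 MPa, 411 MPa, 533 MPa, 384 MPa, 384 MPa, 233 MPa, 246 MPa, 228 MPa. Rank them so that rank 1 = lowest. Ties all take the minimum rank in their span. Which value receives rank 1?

228

Sorted (ascending): 228, 233, 246, 338, 384, 384, 384, 411, 411, 533, 544
The 3 values of 384 occupy positions 5–7 → each gets rank 5.
The 2 values of 411 occupy positions 8–9 → each gets rank 8.
Rank 1 → value 228.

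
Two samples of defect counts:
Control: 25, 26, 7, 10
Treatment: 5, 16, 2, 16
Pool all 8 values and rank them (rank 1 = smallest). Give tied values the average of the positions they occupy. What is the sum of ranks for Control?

Sorted (ascending): 2, 5, 7, 10, 16, 16, 25, 26
The 2 values of 16 occupy positions 5–6 → average rank (5+6)/2 = 5.5.
Control values → pooled ranks: 25→7, 26→8, 7→3, 10→4
Rank sum = 7 + 8 + 3 + 4 = 22

22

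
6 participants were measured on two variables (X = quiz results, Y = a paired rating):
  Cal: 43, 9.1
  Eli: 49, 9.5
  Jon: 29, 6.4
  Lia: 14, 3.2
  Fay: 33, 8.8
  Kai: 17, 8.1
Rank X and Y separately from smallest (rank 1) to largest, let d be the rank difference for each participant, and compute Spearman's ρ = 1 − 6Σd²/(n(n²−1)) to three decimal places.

0.943

Ranks of variable 1: 5, 6, 3, 1, 4, 2
Ranks of variable 2: 5, 6, 2, 1, 4, 3
d = r₁ − r₂: 0, 0, 1, 0, 0, -1
d²: 0, 0, 1, 0, 0, 1; Σd² = 2
ρ = 1 − 6·2/(6·35) = 1 − 12/210 = 0.943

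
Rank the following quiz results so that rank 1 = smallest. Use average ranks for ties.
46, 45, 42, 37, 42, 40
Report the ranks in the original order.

Sorted (ascending): 37, 40, 42, 42, 45, 46
The 2 values of 42 occupy positions 3–4 → average rank (3+4)/2 = 3.5.

6, 5, 3.5, 1, 3.5, 2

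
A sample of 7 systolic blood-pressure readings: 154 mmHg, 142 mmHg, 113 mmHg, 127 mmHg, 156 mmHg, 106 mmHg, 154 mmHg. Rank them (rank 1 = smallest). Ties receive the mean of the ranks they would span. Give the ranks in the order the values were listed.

5.5, 4, 2, 3, 7, 1, 5.5

Sorted (ascending): 106, 113, 127, 142, 154, 154, 156
The 2 values of 154 occupy positions 5–6 → average rank (5+6)/2 = 5.5.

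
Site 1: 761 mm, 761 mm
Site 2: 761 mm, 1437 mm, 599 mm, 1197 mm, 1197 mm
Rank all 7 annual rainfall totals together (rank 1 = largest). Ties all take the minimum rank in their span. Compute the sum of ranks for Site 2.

16

Sorted (descending): 1437, 1197, 1197, 761, 761, 761, 599
The 2 values of 1197 occupy positions 2–3 → each gets rank 2.
The 3 values of 761 occupy positions 4–6 → each gets rank 4.
Site 2 values → pooled ranks: 761→4, 1437→1, 599→7, 1197→2, 1197→2
Rank sum = 4 + 1 + 7 + 2 + 2 = 16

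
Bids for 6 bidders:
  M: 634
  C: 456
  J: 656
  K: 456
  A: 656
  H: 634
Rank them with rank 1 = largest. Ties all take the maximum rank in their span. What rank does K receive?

6

Sorted (descending): 656, 656, 634, 634, 456, 456
The 2 values of 656 occupy positions 1–2 → each gets rank 2.
The 2 values of 634 occupy positions 3–4 → each gets rank 4.
The 2 values of 456 occupy positions 5–6 → each gets rank 6.
K has value 456 → rank 6.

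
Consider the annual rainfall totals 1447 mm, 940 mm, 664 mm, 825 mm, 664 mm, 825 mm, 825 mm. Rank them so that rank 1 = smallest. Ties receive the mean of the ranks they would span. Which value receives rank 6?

Sorted (ascending): 664, 664, 825, 825, 825, 940, 1447
The 2 values of 664 occupy positions 1–2 → average rank (1+2)/2 = 1.5.
The 3 values of 825 occupy positions 3–5 → average rank 4.
Rank 6 → value 940.

940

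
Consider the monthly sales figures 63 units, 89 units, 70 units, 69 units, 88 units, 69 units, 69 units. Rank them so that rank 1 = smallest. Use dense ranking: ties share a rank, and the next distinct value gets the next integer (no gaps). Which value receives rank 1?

63

Sorted (ascending): 63, 69, 69, 69, 70, 88, 89
The 3 values of 69 share dense rank 2.
Remaining distinct values take the next consecutive integers.
Rank 1 → value 63.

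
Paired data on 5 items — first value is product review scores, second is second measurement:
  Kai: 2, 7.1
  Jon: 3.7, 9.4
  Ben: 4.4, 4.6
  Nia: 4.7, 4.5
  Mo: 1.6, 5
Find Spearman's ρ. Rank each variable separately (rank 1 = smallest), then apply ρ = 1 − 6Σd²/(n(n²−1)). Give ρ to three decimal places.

Ranks of variable 1: 2, 3, 4, 5, 1
Ranks of variable 2: 4, 5, 2, 1, 3
d = r₁ − r₂: -2, -2, 2, 4, -2
d²: 4, 4, 4, 16, 4; Σd² = 32
ρ = 1 − 6·32/(5·24) = 1 − 192/120 = -0.600

-0.600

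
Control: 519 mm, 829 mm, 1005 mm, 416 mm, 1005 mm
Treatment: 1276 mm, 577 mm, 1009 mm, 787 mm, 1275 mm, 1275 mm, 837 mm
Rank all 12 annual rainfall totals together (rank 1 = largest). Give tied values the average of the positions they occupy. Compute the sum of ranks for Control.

42

Sorted (descending): 1276, 1275, 1275, 1009, 1005, 1005, 837, 829, 787, 577, 519, 416
The 2 values of 1275 occupy positions 2–3 → average rank (2+3)/2 = 2.5.
The 2 values of 1005 occupy positions 5–6 → average rank (5+6)/2 = 5.5.
Control values → pooled ranks: 519→11, 829→8, 1005→5.5, 416→12, 1005→5.5
Rank sum = 11 + 8 + 5.5 + 12 + 5.5 = 42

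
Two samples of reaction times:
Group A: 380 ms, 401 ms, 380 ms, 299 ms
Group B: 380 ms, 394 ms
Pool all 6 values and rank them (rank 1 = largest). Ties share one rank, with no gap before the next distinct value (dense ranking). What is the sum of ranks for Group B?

Sorted (descending): 401, 394, 380, 380, 380, 299
The 3 values of 380 share dense rank 3.
Remaining distinct values take the next consecutive integers.
Group B values → pooled ranks: 380→3, 394→2
Rank sum = 3 + 2 = 5

5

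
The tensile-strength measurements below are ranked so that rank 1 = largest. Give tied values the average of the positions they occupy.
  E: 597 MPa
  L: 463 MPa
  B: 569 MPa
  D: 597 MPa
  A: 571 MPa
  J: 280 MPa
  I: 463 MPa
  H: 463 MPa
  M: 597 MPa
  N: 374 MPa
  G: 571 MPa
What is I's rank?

8

Sorted (descending): 597, 597, 597, 571, 571, 569, 463, 463, 463, 374, 280
The 3 values of 597 occupy positions 1–3 → average rank 2.
The 2 values of 571 occupy positions 4–5 → average rank (4+5)/2 = 4.5.
The 3 values of 463 occupy positions 7–9 → average rank 8.
I has value 463 MPa → rank 8.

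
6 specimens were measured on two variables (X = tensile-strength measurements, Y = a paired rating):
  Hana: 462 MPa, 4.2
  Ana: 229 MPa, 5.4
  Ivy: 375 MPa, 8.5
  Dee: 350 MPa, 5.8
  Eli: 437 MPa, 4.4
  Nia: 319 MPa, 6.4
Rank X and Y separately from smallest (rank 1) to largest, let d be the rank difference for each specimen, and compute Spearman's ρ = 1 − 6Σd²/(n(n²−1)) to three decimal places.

Ranks of variable 1: 6, 1, 4, 3, 5, 2
Ranks of variable 2: 1, 3, 6, 4, 2, 5
d = r₁ − r₂: 5, -2, -2, -1, 3, -3
d²: 25, 4, 4, 1, 9, 9; Σd² = 52
ρ = 1 − 6·52/(6·35) = 1 − 312/210 = -0.486

-0.486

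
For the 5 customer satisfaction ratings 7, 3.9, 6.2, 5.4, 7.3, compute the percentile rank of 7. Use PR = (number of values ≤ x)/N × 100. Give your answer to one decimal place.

N = 5.
Strictly below 7: 3. Equal to 7: 1.
PR = 4/5 × 100 = 80.0

80.0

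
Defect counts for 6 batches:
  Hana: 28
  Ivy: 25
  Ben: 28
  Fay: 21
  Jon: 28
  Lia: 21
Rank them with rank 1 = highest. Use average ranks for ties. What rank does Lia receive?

5.5

Sorted (descending): 28, 28, 28, 25, 21, 21
The 3 values of 28 occupy positions 1–3 → average rank 2.
The 2 values of 21 occupy positions 5–6 → average rank (5+6)/2 = 5.5.
Lia has value 21 → rank 5.5.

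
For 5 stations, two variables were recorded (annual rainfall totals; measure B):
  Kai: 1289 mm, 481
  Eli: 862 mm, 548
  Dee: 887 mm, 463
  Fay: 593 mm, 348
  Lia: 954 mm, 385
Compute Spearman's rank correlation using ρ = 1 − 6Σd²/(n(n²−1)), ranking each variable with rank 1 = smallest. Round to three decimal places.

0.300

Ranks of variable 1: 5, 2, 3, 1, 4
Ranks of variable 2: 4, 5, 3, 1, 2
d = r₁ − r₂: 1, -3, 0, 0, 2
d²: 1, 9, 0, 0, 4; Σd² = 14
ρ = 1 − 6·14/(5·24) = 1 − 84/120 = 0.300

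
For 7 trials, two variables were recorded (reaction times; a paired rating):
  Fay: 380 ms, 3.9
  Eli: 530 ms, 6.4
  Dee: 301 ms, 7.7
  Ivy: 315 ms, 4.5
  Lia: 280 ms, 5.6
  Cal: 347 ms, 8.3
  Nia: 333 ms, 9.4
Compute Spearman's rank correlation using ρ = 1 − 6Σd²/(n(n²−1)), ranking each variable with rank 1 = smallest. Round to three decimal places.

Ranks of variable 1: 6, 7, 2, 3, 1, 5, 4
Ranks of variable 2: 1, 4, 5, 2, 3, 6, 7
d = r₁ − r₂: 5, 3, -3, 1, -2, -1, -3
d²: 25, 9, 9, 1, 4, 1, 9; Σd² = 58
ρ = 1 − 6·58/(7·48) = 1 − 348/336 = -0.036

-0.036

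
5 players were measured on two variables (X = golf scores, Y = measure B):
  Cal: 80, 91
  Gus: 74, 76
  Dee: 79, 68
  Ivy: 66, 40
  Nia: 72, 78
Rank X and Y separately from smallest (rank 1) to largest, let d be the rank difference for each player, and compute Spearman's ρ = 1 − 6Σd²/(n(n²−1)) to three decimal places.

Ranks of variable 1: 5, 3, 4, 1, 2
Ranks of variable 2: 5, 3, 2, 1, 4
d = r₁ − r₂: 0, 0, 2, 0, -2
d²: 0, 0, 4, 0, 4; Σd² = 8
ρ = 1 − 6·8/(5·24) = 1 − 48/120 = 0.600

0.600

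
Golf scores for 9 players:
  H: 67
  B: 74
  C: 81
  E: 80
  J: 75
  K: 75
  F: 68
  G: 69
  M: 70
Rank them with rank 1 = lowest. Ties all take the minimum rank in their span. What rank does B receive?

Sorted (ascending): 67, 68, 69, 70, 74, 75, 75, 80, 81
The 2 values of 75 occupy positions 6–7 → each gets rank 6.
B has value 74 → rank 5.

5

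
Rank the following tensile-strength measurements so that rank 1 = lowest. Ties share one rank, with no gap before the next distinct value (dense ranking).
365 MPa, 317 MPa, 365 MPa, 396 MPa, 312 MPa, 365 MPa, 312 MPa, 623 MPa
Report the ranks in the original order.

3, 2, 3, 4, 1, 3, 1, 5

Sorted (ascending): 312, 312, 317, 365, 365, 365, 396, 623
The 2 values of 312 share dense rank 1.
The 3 values of 365 share dense rank 3.
Remaining distinct values take the next consecutive integers.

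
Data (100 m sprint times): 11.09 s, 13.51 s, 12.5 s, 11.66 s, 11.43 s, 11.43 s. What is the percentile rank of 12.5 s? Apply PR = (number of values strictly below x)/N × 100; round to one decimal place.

66.7

N = 6.
Strictly below 12.5: 4. Equal to 12.5: 1.
PR = 4/6 × 100 = 66.7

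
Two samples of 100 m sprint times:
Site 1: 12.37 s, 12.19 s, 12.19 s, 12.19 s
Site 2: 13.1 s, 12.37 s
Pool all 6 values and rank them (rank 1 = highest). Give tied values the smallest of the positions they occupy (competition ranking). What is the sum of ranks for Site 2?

Sorted (descending): 13.1, 12.37, 12.37, 12.19, 12.19, 12.19
The 2 values of 12.37 occupy positions 2–3 → each gets rank 2.
The 3 values of 12.19 occupy positions 4–6 → each gets rank 4.
Site 2 values → pooled ranks: 13.1→1, 12.37→2
Rank sum = 1 + 2 = 3

3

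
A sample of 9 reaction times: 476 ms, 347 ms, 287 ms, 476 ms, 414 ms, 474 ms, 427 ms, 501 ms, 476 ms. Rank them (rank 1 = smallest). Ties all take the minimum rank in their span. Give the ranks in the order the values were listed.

Sorted (ascending): 287, 347, 414, 427, 474, 476, 476, 476, 501
The 3 values of 476 occupy positions 6–8 → each gets rank 6.

6, 2, 1, 6, 3, 5, 4, 9, 6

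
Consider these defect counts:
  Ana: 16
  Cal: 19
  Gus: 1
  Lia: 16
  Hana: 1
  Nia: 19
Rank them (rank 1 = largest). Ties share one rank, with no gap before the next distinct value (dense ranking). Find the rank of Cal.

Sorted (descending): 19, 19, 16, 16, 1, 1
The 2 values of 19 share dense rank 1.
The 2 values of 16 share dense rank 2.
The 2 values of 1 share dense rank 3.
Cal has value 19 → rank 1.

1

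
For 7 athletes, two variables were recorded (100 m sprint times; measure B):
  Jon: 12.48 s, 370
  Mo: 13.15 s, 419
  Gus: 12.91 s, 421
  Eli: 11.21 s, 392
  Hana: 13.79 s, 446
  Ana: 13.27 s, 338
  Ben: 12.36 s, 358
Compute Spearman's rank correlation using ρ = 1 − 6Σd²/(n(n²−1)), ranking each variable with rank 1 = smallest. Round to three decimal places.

Ranks of variable 1: 3, 5, 4, 1, 7, 6, 2
Ranks of variable 2: 3, 5, 6, 4, 7, 1, 2
d = r₁ − r₂: 0, 0, -2, -3, 0, 5, 0
d²: 0, 0, 4, 9, 0, 25, 0; Σd² = 38
ρ = 1 − 6·38/(7·48) = 1 − 228/336 = 0.321

0.321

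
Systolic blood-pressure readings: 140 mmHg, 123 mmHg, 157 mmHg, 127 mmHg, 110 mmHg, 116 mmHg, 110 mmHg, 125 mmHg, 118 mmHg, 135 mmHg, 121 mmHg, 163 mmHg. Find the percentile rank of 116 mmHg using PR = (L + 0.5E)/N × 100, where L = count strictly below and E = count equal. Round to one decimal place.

20.8

N = 12.
Strictly below 116: 2. Equal to 116: 1.
PR = (2 + 0.5·1)/12 × 100 = 20.8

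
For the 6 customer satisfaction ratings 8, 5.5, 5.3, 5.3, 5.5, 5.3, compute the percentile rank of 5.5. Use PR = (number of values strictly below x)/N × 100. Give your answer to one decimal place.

50.0

N = 6.
Strictly below 5.5: 3. Equal to 5.5: 2.
PR = 3/6 × 100 = 50.0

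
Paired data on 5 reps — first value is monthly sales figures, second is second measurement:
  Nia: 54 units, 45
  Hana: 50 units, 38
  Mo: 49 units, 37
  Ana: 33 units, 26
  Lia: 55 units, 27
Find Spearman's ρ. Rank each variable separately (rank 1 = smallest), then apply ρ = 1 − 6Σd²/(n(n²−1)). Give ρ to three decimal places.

0.400

Ranks of variable 1: 4, 3, 2, 1, 5
Ranks of variable 2: 5, 4, 3, 1, 2
d = r₁ − r₂: -1, -1, -1, 0, 3
d²: 1, 1, 1, 0, 9; Σd² = 12
ρ = 1 − 6·12/(5·24) = 1 − 72/120 = 0.400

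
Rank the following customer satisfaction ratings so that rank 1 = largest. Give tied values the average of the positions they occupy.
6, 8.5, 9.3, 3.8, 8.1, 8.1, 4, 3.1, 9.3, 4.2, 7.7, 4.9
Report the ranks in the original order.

Sorted (descending): 9.3, 9.3, 8.5, 8.1, 8.1, 7.7, 6, 4.9, 4.2, 4, 3.8, 3.1
The 2 values of 9.3 occupy positions 1–2 → average rank (1+2)/2 = 1.5.
The 2 values of 8.1 occupy positions 4–5 → average rank (4+5)/2 = 4.5.

7, 3, 1.5, 11, 4.5, 4.5, 10, 12, 1.5, 9, 6, 8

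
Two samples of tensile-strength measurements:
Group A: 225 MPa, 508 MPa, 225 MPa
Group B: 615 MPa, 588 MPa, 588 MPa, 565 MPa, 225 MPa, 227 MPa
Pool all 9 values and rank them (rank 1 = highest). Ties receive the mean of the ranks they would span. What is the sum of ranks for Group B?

24

Sorted (descending): 615, 588, 588, 565, 508, 227, 225, 225, 225
The 2 values of 588 occupy positions 2–3 → average rank (2+3)/2 = 2.5.
The 3 values of 225 occupy positions 7–9 → average rank 8.
Group B values → pooled ranks: 615→1, 588→2.5, 588→2.5, 565→4, 225→8, 227→6
Rank sum = 1 + 2.5 + 2.5 + 4 + 8 + 6 = 24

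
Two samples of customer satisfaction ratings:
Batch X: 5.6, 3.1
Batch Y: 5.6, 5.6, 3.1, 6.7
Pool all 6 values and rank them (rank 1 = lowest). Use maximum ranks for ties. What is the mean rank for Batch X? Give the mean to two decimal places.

3.50

Sorted (ascending): 3.1, 3.1, 5.6, 5.6, 5.6, 6.7
The 2 values of 3.1 occupy positions 1–2 → each gets rank 2.
The 3 values of 5.6 occupy positions 3–5 → each gets rank 5.
Batch X values → pooled ranks: 5.6→5, 3.1→2
Mean rank = (5 + 2) / 2 = 3.50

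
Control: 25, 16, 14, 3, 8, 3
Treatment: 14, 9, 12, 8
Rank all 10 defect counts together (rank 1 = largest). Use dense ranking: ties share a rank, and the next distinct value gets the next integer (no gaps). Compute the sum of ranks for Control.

Sorted (descending): 25, 16, 14, 14, 12, 9, 8, 8, 3, 3
The 2 values of 14 share dense rank 3.
The 2 values of 8 share dense rank 6.
The 2 values of 3 share dense rank 7.
Remaining distinct values take the next consecutive integers.
Control values → pooled ranks: 25→1, 16→2, 14→3, 3→7, 8→6, 3→7
Rank sum = 1 + 2 + 3 + 7 + 6 + 7 = 26

26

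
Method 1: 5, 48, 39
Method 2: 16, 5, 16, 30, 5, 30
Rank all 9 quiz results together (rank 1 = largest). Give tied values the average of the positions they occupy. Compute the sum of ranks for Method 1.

11

Sorted (descending): 48, 39, 30, 30, 16, 16, 5, 5, 5
The 2 values of 30 occupy positions 3–4 → average rank (3+4)/2 = 3.5.
The 2 values of 16 occupy positions 5–6 → average rank (5+6)/2 = 5.5.
The 3 values of 5 occupy positions 7–9 → average rank 8.
Method 1 values → pooled ranks: 5→8, 48→1, 39→2
Rank sum = 8 + 1 + 2 = 11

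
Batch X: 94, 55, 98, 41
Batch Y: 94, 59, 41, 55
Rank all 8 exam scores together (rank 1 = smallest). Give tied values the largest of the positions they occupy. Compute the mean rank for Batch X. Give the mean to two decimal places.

Sorted (ascending): 41, 41, 55, 55, 59, 94, 94, 98
The 2 values of 41 occupy positions 1–2 → each gets rank 2.
The 2 values of 55 occupy positions 3–4 → each gets rank 4.
The 2 values of 94 occupy positions 6–7 → each gets rank 7.
Batch X values → pooled ranks: 94→7, 55→4, 98→8, 41→2
Mean rank = (7 + 4 + 8 + 2) / 4 = 5.25

5.25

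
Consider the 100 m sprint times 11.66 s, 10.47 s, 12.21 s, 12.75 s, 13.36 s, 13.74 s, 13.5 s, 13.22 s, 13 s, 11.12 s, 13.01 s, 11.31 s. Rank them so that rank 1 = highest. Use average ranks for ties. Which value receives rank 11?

11.12

Sorted (descending): 13.74, 13.5, 13.36, 13.22, 13.01, 13, 12.75, 12.21, 11.66, 11.31, 11.12, 10.47
No ties — each value takes its position as its rank.
Rank 11 → value 11.12.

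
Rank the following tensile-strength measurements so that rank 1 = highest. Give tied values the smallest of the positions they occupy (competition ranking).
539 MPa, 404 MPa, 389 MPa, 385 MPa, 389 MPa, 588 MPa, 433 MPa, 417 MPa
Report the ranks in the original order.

Sorted (descending): 588, 539, 433, 417, 404, 389, 389, 385
The 2 values of 389 occupy positions 6–7 → each gets rank 6.

2, 5, 6, 8, 6, 1, 3, 4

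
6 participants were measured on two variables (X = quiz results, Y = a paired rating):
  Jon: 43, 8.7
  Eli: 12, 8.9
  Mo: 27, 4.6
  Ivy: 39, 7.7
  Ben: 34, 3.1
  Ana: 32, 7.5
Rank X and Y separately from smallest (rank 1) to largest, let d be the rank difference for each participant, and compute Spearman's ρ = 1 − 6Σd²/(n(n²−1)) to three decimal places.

-0.029

Ranks of variable 1: 6, 1, 2, 5, 4, 3
Ranks of variable 2: 5, 6, 2, 4, 1, 3
d = r₁ − r₂: 1, -5, 0, 1, 3, 0
d²: 1, 25, 0, 1, 9, 0; Σd² = 36
ρ = 1 − 6·36/(6·35) = 1 − 216/210 = -0.029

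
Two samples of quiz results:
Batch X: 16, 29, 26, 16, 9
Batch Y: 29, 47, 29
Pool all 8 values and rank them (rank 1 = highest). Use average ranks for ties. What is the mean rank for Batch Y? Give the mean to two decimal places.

Sorted (descending): 47, 29, 29, 29, 26, 16, 16, 9
The 3 values of 29 occupy positions 2–4 → average rank 3.
The 2 values of 16 occupy positions 6–7 → average rank (6+7)/2 = 6.5.
Batch Y values → pooled ranks: 29→3, 47→1, 29→3
Mean rank = (3 + 1 + 3) / 3 = 2.33

2.33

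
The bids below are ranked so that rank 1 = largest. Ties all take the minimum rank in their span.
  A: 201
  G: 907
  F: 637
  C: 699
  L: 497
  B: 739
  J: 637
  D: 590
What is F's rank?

Sorted (descending): 907, 739, 699, 637, 637, 590, 497, 201
The 2 values of 637 occupy positions 4–5 → each gets rank 4.
F has value 637 → rank 4.

4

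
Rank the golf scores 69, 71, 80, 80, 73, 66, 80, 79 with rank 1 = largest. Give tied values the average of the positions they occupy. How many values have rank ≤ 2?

3

Sorted (descending): 80, 80, 80, 79, 73, 71, 69, 66
The 3 values of 80 occupy positions 1–3 → average rank 2.
Ranks ≤ 2: {2, 2, 2} → 3 values.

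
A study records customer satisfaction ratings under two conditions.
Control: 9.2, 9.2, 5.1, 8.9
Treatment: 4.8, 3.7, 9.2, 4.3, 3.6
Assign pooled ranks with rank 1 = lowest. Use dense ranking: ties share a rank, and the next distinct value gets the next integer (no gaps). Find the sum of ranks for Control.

25

Sorted (ascending): 3.6, 3.7, 4.3, 4.8, 5.1, 8.9, 9.2, 9.2, 9.2
The 3 values of 9.2 share dense rank 7.
Remaining distinct values take the next consecutive integers.
Control values → pooled ranks: 9.2→7, 9.2→7, 5.1→5, 8.9→6
Rank sum = 7 + 7 + 5 + 6 = 25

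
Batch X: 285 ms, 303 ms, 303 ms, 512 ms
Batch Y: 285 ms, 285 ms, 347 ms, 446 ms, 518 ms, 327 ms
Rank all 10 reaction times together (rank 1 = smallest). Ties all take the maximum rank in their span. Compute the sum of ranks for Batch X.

22

Sorted (ascending): 285, 285, 285, 303, 303, 327, 347, 446, 512, 518
The 3 values of 285 occupy positions 1–3 → each gets rank 3.
The 2 values of 303 occupy positions 4–5 → each gets rank 5.
Batch X values → pooled ranks: 285→3, 303→5, 303→5, 512→9
Rank sum = 3 + 5 + 5 + 9 = 22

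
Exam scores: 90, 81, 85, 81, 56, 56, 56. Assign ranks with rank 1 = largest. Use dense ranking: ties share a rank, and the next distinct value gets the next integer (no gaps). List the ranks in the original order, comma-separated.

1, 3, 2, 3, 4, 4, 4

Sorted (descending): 90, 85, 81, 81, 56, 56, 56
The 2 values of 81 share dense rank 3.
The 3 values of 56 share dense rank 4.
Remaining distinct values take the next consecutive integers.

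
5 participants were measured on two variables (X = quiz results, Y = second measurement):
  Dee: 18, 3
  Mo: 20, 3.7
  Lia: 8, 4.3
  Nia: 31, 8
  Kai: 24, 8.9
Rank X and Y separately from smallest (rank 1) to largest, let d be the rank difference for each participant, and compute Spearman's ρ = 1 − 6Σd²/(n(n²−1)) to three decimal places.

0.600

Ranks of variable 1: 2, 3, 1, 5, 4
Ranks of variable 2: 1, 2, 3, 4, 5
d = r₁ − r₂: 1, 1, -2, 1, -1
d²: 1, 1, 4, 1, 1; Σd² = 8
ρ = 1 − 6·8/(5·24) = 1 − 48/120 = 0.600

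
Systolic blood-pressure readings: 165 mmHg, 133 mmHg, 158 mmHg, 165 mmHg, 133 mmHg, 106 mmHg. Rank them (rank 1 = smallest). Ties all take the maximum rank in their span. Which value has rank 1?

Sorted (ascending): 106, 133, 133, 158, 165, 165
The 2 values of 133 occupy positions 2–3 → each gets rank 3.
The 2 values of 165 occupy positions 5–6 → each gets rank 6.
Rank 1 → value 106.

106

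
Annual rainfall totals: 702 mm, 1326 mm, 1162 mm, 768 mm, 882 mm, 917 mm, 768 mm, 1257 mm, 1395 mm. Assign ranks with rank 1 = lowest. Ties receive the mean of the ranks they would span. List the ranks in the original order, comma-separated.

1, 8, 6, 2.5, 4, 5, 2.5, 7, 9

Sorted (ascending): 702, 768, 768, 882, 917, 1162, 1257, 1326, 1395
The 2 values of 768 occupy positions 2–3 → average rank (2+3)/2 = 2.5.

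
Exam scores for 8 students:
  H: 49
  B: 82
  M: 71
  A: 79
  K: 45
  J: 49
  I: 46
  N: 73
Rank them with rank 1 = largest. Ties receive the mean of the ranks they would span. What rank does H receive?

5.5

Sorted (descending): 82, 79, 73, 71, 49, 49, 46, 45
The 2 values of 49 occupy positions 5–6 → average rank (5+6)/2 = 5.5.
H has value 49 → rank 5.5.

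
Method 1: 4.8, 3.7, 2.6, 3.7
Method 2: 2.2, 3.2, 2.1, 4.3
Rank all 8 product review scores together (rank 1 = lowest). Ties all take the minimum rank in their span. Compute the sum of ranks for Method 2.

14

Sorted (ascending): 2.1, 2.2, 2.6, 3.2, 3.7, 3.7, 4.3, 4.8
The 2 values of 3.7 occupy positions 5–6 → each gets rank 5.
Method 2 values → pooled ranks: 2.2→2, 3.2→4, 2.1→1, 4.3→7
Rank sum = 2 + 4 + 1 + 7 = 14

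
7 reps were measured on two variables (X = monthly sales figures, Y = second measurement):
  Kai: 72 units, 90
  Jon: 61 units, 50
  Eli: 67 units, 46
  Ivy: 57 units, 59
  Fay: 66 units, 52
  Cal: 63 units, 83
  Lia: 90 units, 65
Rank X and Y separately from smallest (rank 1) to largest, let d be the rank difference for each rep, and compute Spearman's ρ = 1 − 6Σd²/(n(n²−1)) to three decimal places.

Ranks of variable 1: 6, 2, 5, 1, 4, 3, 7
Ranks of variable 2: 7, 2, 1, 4, 3, 6, 5
d = r₁ − r₂: -1, 0, 4, -3, 1, -3, 2
d²: 1, 0, 16, 9, 1, 9, 4; Σd² = 40
ρ = 1 − 6·40/(7·48) = 1 − 240/336 = 0.286

0.286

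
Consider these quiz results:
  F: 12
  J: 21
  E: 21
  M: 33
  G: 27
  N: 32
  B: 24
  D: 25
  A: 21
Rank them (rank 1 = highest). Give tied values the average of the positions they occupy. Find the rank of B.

Sorted (descending): 33, 32, 27, 25, 24, 21, 21, 21, 12
The 3 values of 21 occupy positions 6–8 → average rank 7.
B has value 24 → rank 5.

5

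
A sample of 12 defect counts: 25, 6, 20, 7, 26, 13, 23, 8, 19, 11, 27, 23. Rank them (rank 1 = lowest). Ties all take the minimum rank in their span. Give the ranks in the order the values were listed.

Sorted (ascending): 6, 7, 8, 11, 13, 19, 20, 23, 23, 25, 26, 27
The 2 values of 23 occupy positions 8–9 → each gets rank 8.

10, 1, 7, 2, 11, 5, 8, 3, 6, 4, 12, 8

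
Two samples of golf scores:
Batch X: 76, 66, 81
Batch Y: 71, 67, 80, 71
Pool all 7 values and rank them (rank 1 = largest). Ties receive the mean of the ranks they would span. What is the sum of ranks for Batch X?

Sorted (descending): 81, 80, 76, 71, 71, 67, 66
The 2 values of 71 occupy positions 4–5 → average rank (4+5)/2 = 4.5.
Batch X values → pooled ranks: 76→3, 66→7, 81→1
Rank sum = 3 + 7 + 1 = 11

11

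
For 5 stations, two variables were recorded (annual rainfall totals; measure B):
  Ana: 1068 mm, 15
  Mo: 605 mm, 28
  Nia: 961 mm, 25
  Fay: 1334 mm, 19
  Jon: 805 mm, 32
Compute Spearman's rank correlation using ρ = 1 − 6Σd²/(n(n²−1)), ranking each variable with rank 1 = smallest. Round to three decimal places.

-0.800

Ranks of variable 1: 4, 1, 3, 5, 2
Ranks of variable 2: 1, 4, 3, 2, 5
d = r₁ − r₂: 3, -3, 0, 3, -3
d²: 9, 9, 0, 9, 9; Σd² = 36
ρ = 1 − 6·36/(5·24) = 1 − 216/120 = -0.800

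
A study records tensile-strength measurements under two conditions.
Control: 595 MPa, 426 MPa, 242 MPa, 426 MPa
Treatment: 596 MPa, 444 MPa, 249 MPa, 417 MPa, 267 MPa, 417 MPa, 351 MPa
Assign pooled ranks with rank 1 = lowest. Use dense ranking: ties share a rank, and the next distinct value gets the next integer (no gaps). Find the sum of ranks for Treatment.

35

Sorted (ascending): 242, 249, 267, 351, 417, 417, 426, 426, 444, 595, 596
The 2 values of 417 share dense rank 5.
The 2 values of 426 share dense rank 6.
Remaining distinct values take the next consecutive integers.
Treatment values → pooled ranks: 596→9, 444→7, 249→2, 417→5, 267→3, 417→5, 351→4
Rank sum = 9 + 7 + 2 + 5 + 3 + 5 + 4 = 35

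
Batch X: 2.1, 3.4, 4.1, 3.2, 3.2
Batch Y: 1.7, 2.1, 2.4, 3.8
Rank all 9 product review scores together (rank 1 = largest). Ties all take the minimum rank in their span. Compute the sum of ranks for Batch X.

Sorted (descending): 4.1, 3.8, 3.4, 3.2, 3.2, 2.4, 2.1, 2.1, 1.7
The 2 values of 3.2 occupy positions 4–5 → each gets rank 4.
The 2 values of 2.1 occupy positions 7–8 → each gets rank 7.
Batch X values → pooled ranks: 2.1→7, 3.4→3, 4.1→1, 3.2→4, 3.2→4
Rank sum = 7 + 3 + 1 + 4 + 4 = 19

19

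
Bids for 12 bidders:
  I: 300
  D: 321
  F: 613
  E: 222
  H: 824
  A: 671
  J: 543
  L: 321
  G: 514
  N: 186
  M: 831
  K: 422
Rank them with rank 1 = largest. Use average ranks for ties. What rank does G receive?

6

Sorted (descending): 831, 824, 671, 613, 543, 514, 422, 321, 321, 300, 222, 186
The 2 values of 321 occupy positions 8–9 → average rank (8+9)/2 = 8.5.
G has value 514 → rank 6.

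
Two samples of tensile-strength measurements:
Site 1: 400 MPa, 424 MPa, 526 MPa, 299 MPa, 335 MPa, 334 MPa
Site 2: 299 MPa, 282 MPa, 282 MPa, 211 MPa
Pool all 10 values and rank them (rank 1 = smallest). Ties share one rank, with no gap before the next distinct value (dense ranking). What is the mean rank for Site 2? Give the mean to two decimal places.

Sorted (ascending): 211, 282, 282, 299, 299, 334, 335, 400, 424, 526
The 2 values of 282 share dense rank 2.
The 2 values of 299 share dense rank 3.
Remaining distinct values take the next consecutive integers.
Site 2 values → pooled ranks: 299→3, 282→2, 282→2, 211→1
Mean rank = (3 + 2 + 2 + 1) / 4 = 2.00

2.00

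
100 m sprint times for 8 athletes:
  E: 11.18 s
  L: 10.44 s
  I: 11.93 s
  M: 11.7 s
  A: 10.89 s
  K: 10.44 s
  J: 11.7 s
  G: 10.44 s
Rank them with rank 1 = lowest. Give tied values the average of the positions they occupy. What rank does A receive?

4

Sorted (ascending): 10.44, 10.44, 10.44, 10.89, 11.18, 11.7, 11.7, 11.93
The 3 values of 10.44 occupy positions 1–3 → average rank 2.
The 2 values of 11.7 occupy positions 6–7 → average rank (6+7)/2 = 6.5.
A has value 10.89 s → rank 4.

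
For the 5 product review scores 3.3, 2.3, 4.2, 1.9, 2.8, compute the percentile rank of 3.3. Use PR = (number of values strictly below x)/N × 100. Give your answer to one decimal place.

60.0

N = 5.
Strictly below 3.3: 3. Equal to 3.3: 1.
PR = 3/5 × 100 = 60.0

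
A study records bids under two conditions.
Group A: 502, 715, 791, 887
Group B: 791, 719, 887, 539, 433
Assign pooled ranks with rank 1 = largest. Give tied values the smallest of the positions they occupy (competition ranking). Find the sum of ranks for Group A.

18

Sorted (descending): 887, 887, 791, 791, 719, 715, 539, 502, 433
The 2 values of 887 occupy positions 1–2 → each gets rank 1.
The 2 values of 791 occupy positions 3–4 → each gets rank 3.
Group A values → pooled ranks: 502→8, 715→6, 791→3, 887→1
Rank sum = 8 + 6 + 3 + 1 = 18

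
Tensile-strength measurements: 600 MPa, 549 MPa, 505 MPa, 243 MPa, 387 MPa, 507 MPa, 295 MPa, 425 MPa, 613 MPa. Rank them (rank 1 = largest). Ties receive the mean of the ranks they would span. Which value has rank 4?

507

Sorted (descending): 613, 600, 549, 507, 505, 425, 387, 295, 243
No ties — each value takes its position as its rank.
Rank 4 → value 507.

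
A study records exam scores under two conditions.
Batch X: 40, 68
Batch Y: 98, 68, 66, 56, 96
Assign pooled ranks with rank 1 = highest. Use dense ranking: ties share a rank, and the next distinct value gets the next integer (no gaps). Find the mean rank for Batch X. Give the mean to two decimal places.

Sorted (descending): 98, 96, 68, 68, 66, 56, 40
The 2 values of 68 share dense rank 3.
Remaining distinct values take the next consecutive integers.
Batch X values → pooled ranks: 40→6, 68→3
Mean rank = (6 + 3) / 2 = 4.50

4.50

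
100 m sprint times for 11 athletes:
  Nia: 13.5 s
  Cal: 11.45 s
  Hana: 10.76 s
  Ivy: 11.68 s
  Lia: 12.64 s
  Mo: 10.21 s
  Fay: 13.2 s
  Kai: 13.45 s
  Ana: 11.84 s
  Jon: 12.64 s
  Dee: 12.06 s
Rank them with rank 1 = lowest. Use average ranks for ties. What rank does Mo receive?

Sorted (ascending): 10.21, 10.76, 11.45, 11.68, 11.84, 12.06, 12.64, 12.64, 13.2, 13.45, 13.5
The 2 values of 12.64 occupy positions 7–8 → average rank (7+8)/2 = 7.5.
Mo has value 10.21 s → rank 1.

1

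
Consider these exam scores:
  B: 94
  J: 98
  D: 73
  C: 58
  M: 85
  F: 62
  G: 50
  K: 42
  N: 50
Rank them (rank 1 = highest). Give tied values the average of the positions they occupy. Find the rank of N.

Sorted (descending): 98, 94, 85, 73, 62, 58, 50, 50, 42
The 2 values of 50 occupy positions 7–8 → average rank (7+8)/2 = 7.5.
N has value 50 → rank 7.5.

7.5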